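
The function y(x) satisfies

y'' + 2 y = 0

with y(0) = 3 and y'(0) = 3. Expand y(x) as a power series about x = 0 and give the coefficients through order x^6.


Ansatz: y(x) = sum_{n>=0} a_n x^n, so y'(x) = sum_{n>=1} n a_n x^(n-1) and y''(x) = sum_{n>=2} n(n-1) a_n x^(n-2).
Substitute into P(x) y'' + Q(x) y' + R(x) y = 0 with P(x) = 1, Q(x) = 0, R(x) = 2, and match powers of x.
Initial conditions: a_0 = 3, a_1 = 3.
Setting the coefficient of each power of x to zero and solving order by order (substituting the coefficients already found):
  x^0: 2 a_2 + 2 a_0 = 0  ->  2 a_2 = -2 a_0 = -6  ->  a_2 = -3
  x^1: 6 a_3 + 2 a_1 = 0  ->  6 a_3 = -2 a_1 = -6  ->  a_3 = -1
  x^2: 12 a_4 + 2 a_2 = 0  ->  12 a_4 = -2 a_2 = 6  ->  a_4 = 1/2
  x^3: 20 a_5 + 2 a_3 = 0  ->  20 a_5 = -2 a_3 = 2  ->  a_5 = 1/10
  x^4: 30 a_6 + 2 a_4 = 0  ->  30 a_6 = -2 a_4 = -1  ->  a_6 = -1/30
Truncated series: y(x) = 3 + 3 x - 3 x^2 - x^3 + (1/2) x^4 + (1/10) x^5 - (1/30) x^6 + O(x^7).

a_0 = 3; a_1 = 3; a_2 = -3; a_3 = -1; a_4 = 1/2; a_5 = 1/10; a_6 = -1/30


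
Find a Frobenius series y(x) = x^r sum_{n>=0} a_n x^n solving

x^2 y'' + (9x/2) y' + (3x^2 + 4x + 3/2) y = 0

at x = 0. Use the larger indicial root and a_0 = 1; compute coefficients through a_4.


Write in Frobenius form y'' + (p(x)/x) y' + (q(x)/x^2) y = 0:
  p(x) = 9/2,  q(x) = 3x^2 + 4x + 3/2.
Indicial equation: r(r-1) + (9/2) r + (3/2) = 0 -> roots r_1 = -1/2, r_2 = -3.
Take r = r_1 = -1/2. Let y(x) = x^r sum_{n>=0} a_n x^n with a_0 = 1.
Substitute y = x^r sum a_n x^n and match x^{r+n}. The recurrence is
  D(n) a_n + 4 a_{n-1} + 3 a_{n-2} = 0,  where D(n) = (r+n)(r+n-1) + (9/2)(r+n) + (3/2).
  a_n = [-4 a_{n-1} - 3 a_{n-2}] / D(n).
Since the indicial polynomial factors as (r - r_1)(r - r_2), D(n) = (r_1 + n - r_1)(r_1 + n - r_2) = n(n + 5/2).
Evaluating step by step (a_0 = 1):
  n = 1: D(1) = 1(1 + 5/2) = 7/2; numerator = -4(1) = -4; a_1 = (-4)/(7/2) = -8/7
  n = 2: D(2) = 2(2 + 5/2) = 9; numerator = -4(-8/7) - 3(1) = 11/7; a_2 = (11/7)/(9) = 11/63
  n = 3: D(3) = 3(3 + 5/2) = 33/2; numerator = -4(11/63) - 3(-8/7) = 172/63; a_3 = (172/63)/(33/2) = 344/2079
  n = 4: D(4) = 4(4 + 5/2) = 26; numerator = -4(344/2079) - 3(11/63) = -2465/2079; a_4 = (-2465/2079)/(26) = -2465/54054

r = -1/2; a_0 = 1; a_1 = -8/7; a_2 = 11/63; a_3 = 344/2079; a_4 = -2465/54054


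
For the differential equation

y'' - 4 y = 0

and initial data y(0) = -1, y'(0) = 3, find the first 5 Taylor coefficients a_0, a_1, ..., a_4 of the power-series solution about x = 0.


Ansatz: y(x) = sum_{n>=0} a_n x^n, so y'(x) = sum_{n>=1} n a_n x^(n-1) and y''(x) = sum_{n>=2} n(n-1) a_n x^(n-2).
Substitute into P(x) y'' + Q(x) y' + R(x) y = 0 with P(x) = 1, Q(x) = 0, R(x) = -4, and match powers of x.
Initial conditions: a_0 = -1, a_1 = 3.
Setting the coefficient of each power of x to zero and solving order by order (substituting the coefficients already found):
  x^0: 2 a_2 - 4 a_0 = 0  ->  2 a_2 = 4 a_0 = -4  ->  a_2 = -2
  x^1: 6 a_3 - 4 a_1 = 0  ->  6 a_3 = 4 a_1 = 12  ->  a_3 = 2
  x^2: 12 a_4 - 4 a_2 = 0  ->  12 a_4 = 4 a_2 = -8  ->  a_4 = -2/3
Truncated series: y(x) = -1 + 3 x - 2 x^2 + 2 x^3 - (2/3) x^4 + O(x^5).

a_0 = -1; a_1 = 3; a_2 = -2; a_3 = 2; a_4 = -2/3


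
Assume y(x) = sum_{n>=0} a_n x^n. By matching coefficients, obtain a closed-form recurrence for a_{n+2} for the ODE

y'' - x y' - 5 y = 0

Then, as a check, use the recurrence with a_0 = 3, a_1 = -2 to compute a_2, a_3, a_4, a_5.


Substitute y = sum_n a_n x^n.
y''(x) has coefficient (n+2)(n+1) a_{n+2} at x^n;
-x y'(x) has coefficient -n a_n at x^n (shift);
-5 y(x) has coefficient -5 a_n at x^n.
Matching x^n: (n+2)(n+1) a_{n+2} + (-n - 5) a_n = 0.
Thus a_{n+2} = (n + 5) / ((n+1)(n+2)) * a_n.

Check with a_0 = 3, a_1 = -2 (apply the recurrence for n = 0, 1, 2, 3): a_0 = 3, a_1 = -2, a_2 = 15/2, a_3 = -2, a_4 = 35/8, a_5 = -4/5.

a_(n+2) = (n + 5) / ((n+1)(n+2)) * a_n; check: a_0 = 3, a_1 = -2, a_2 = 15/2, a_3 = -2, a_4 = 35/8, a_5 = -4/5


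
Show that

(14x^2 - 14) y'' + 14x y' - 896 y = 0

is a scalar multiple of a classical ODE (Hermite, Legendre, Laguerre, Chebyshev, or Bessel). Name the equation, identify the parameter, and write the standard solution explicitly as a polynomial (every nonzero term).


All three coefficients share the factor -14; dividing through by -14 gives  (1 - x^2) y'' - x y' + 64 y = 0.
This matches the Chebyshev equation (1 - x^2) y'' - x y' + n^2 y = 0 (note the -x y' term, not -2x y') with n^2 = 64, so n = 8; the polynomial solution is T_8(x).
With y = sum_k a_k x^k, matching x^k gives (k+2)(k+1) a_{k+2} = (k^2 - n^2) a_k = (k - 8)(k + 8) a_k. The right side vanishes at k = 8, so the series with the parity of 8 terminates at degree 8.
Standard normalization: leading coefficient of T_n is 2^(n-1), so a_8 = 2^7 = 128. Work downward with a_k = (k+1)(k+2) a_{k+2} / ((k - 8)(k + 8)):
  a_6 = (7)(8)(128) / ((6 - 8)(6 + 8)) = 7168/(-28) = -256
  a_4 = (5)(6)(-256) / ((4 - 8)(4 + 8)) = -7680/(-48) = 160
  a_2 = (3)(4)(160) / ((2 - 8)(2 + 8)) = 1920/(-60) = -32
  a_0 = (1)(2)(-32) / ((0 - 8)(0 + 8)) = -64/(-64) = 1
Hence T_8(x) = 128 x^8 - 256 x^6 + 160 x^4 - 32 x^2 + 1.

T_8(x); series = 128 x^8 - 256 x^6 + 160 x^4 - 32 x^2 + 1


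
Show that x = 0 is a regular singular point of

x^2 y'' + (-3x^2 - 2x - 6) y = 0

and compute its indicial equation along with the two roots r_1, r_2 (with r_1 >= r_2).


Divide by x^2 to reach normal form y'' + P_1(x) y' + P_2(x) y = 0 with P_1(x) = 0 and P_2(x) = -3 - 2/x - 6/x^2.
x = 0 is a singular point because the y-coefficient -3 - 2/x - 6/x^2 has a pole at x = 0.
It is a regular singular point because x P_1(x) = p(x) = 0 and x^2 P_2(x) = q(x) = -3x^2 - 2x - 6 are polynomials, hence analytic at x = 0.
p(0) = 0,  q(0) = -6.
Indicial equation: r(r-1) + p(0) r + q(0) = 0, i.e. r^2 + (p(0) - 1) r + q(0) = 0, i.e. r^2 - 1 r - 6 = 0.
Discriminant: (-1)^2 - 4(-6) = 25, so r = (1 ± 5)/2.
Solving: r_1 = 3, r_2 = -2.

indicial: r^2 - 1 r - 6 = 0; roots r_1 = 3, r_2 = -2


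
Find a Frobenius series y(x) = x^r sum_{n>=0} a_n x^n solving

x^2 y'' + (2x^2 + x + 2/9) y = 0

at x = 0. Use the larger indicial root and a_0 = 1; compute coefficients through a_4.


Write in Frobenius form y'' + (p(x)/x) y' + (q(x)/x^2) y = 0:
  p(x) = 0,  q(x) = 2x^2 + x + 2/9.
Indicial equation: r(r-1) + (0) r + (2/9) = 0 -> roots r_1 = 2/3, r_2 = 1/3.
Take r = r_1 = 2/3. Let y(x) = x^r sum_{n>=0} a_n x^n with a_0 = 1.
Substitute y = x^r sum a_n x^n and match x^{r+n}. The recurrence is
  D(n) a_n + 1 a_{n-1} + 2 a_{n-2} = 0,  where D(n) = (r+n)(r+n-1) + (0)(r+n) + (2/9).
  a_n = [-1 a_{n-1} - 2 a_{n-2}] / D(n).
Since the indicial polynomial factors as (r - r_1)(r - r_2), D(n) = (r_1 + n - r_1)(r_1 + n - r_2) = n(n + 1/3).
Evaluating step by step (a_0 = 1):
  n = 1: D(1) = 1(1 + 1/3) = 4/3; numerator = -1(1) = -1; a_1 = (-1)/(4/3) = -3/4
  n = 2: D(2) = 2(2 + 1/3) = 14/3; numerator = -1(-3/4) - 2(1) = -5/4; a_2 = (-5/4)/(14/3) = -15/56
  n = 3: D(3) = 3(3 + 1/3) = 10; numerator = -1(-15/56) - 2(-3/4) = 99/56; a_3 = (99/56)/(10) = 99/560
  n = 4: D(4) = 4(4 + 1/3) = 52/3; numerator = -1(99/560) - 2(-15/56) = 201/560; a_4 = (201/560)/(52/3) = 603/29120

r = 2/3; a_0 = 1; a_1 = -3/4; a_2 = -15/56; a_3 = 99/560; a_4 = 603/29120


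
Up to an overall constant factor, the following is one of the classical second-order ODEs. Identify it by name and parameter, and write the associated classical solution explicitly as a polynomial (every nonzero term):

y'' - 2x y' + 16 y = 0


The equation is already in a standard form:  y'' - 2x y' + 16 y = 0.
This matches the Hermite equation y'' - 2x y' + 2n y = 0 with 2n = 16, so n = 8; the polynomial solution is H_8(x).
With y = sum_k a_k x^k, matching x^k gives (k+2)(k+1) a_{k+2} = 2(k - n) a_k = 2(k - 8) a_k. The right side vanishes at k = 8, so the series with the parity of 8 terminates at degree 8.
Standard normalization: leading coefficient of H_n is 2^n, so a_8 = 2^8 = 256. Work downward with a_k = (k+1)(k+2) a_{k+2} / (2(k - n)):
  a_6 = (7)(8)(256) / (2(6 - 8)) = 14336/(-4) = -3584
  a_4 = (5)(6)(-3584) / (2(4 - 8)) = -107520/(-8) = 13440
  a_2 = (3)(4)(13440) / (2(2 - 8)) = 161280/(-12) = -13440
  a_0 = (1)(2)(-13440) / (2(0 - 8)) = -26880/(-16) = 1680
Hence H_8(x) = 256 x^8 - 3584 x^6 + 13440 x^4 - 13440 x^2 + 1680.

H_8(x); series = 256 x^8 - 3584 x^6 + 13440 x^4 - 13440 x^2 + 1680


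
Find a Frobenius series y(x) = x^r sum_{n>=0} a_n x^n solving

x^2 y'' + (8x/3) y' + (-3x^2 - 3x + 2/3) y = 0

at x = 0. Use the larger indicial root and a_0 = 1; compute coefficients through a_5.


Write in Frobenius form y'' + (p(x)/x) y' + (q(x)/x^2) y = 0:
  p(x) = 8/3,  q(x) = -3x^2 - 3x + 2/3.
Indicial equation: r(r-1) + (8/3) r + (2/3) = 0 -> roots r_1 = -2/3, r_2 = -1.
Take r = r_1 = -2/3. Let y(x) = x^r sum_{n>=0} a_n x^n with a_0 = 1.
Substitute y = x^r sum a_n x^n and match x^{r+n}. The recurrence is
  D(n) a_n - 3 a_{n-1} - 3 a_{n-2} = 0,  where D(n) = (r+n)(r+n-1) + (8/3)(r+n) + (2/3).
  a_n = [3 a_{n-1} + 3 a_{n-2}] / D(n).
Since the indicial polynomial factors as (r - r_1)(r - r_2), D(n) = (r_1 + n - r_1)(r_1 + n - r_2) = n(n + 1/3).
Evaluating step by step (a_0 = 1):
  n = 1: D(1) = 1(1 + 1/3) = 4/3; numerator = 3(1) = 3; a_1 = (3)/(4/3) = 9/4
  n = 2: D(2) = 2(2 + 1/3) = 14/3; numerator = 3(9/4) + 3(1) = 39/4; a_2 = (39/4)/(14/3) = 117/56
  n = 3: D(3) = 3(3 + 1/3) = 10; numerator = 3(117/56) + 3(9/4) = 729/56; a_3 = (729/56)/(10) = 729/560
  n = 4: D(4) = 4(4 + 1/3) = 52/3; numerator = 3(729/560) + 3(117/56) = 5697/560; a_4 = (5697/560)/(52/3) = 17091/29120
  n = 5: D(5) = 5(5 + 1/3) = 80/3; numerator = 3(17091/29120) + 3(729/560) = 23571/4160; a_5 = (23571/4160)/(80/3) = 70713/332800

r = -2/3; a_0 = 1; a_1 = 9/4; a_2 = 117/56; a_3 = 729/560; a_4 = 17091/29120; a_5 = 70713/332800


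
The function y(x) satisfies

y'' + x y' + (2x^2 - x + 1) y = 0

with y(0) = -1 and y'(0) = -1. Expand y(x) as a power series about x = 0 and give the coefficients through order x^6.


Ansatz: y(x) = sum_{n>=0} a_n x^n, so y'(x) = sum_{n>=1} n a_n x^(n-1) and y''(x) = sum_{n>=2} n(n-1) a_n x^(n-2).
Substitute into P(x) y'' + Q(x) y' + R(x) y = 0 with P(x) = 1, Q(x) = x, R(x) = 2x^2 - x + 1, and match powers of x.
Initial conditions: a_0 = -1, a_1 = -1.
Setting the coefficient of each power of x to zero and solving order by order (substituting the coefficients already found):
  x^0: 2 a_2 + a_0 = 0  ->  2 a_2 = -a_0 = 1  ->  a_2 = 1/2
  x^1: 6 a_3 + 2 a_1 - a_0 = 0  ->  6 a_3 = -2 a_1 + a_0 = 1  ->  a_3 = 1/6
  x^2: 12 a_4 + 3 a_2 - a_1 + 2 a_0 = 0  ->  12 a_4 = -3 a_2 + a_1 - 2 a_0 = -1/2  ->  a_4 = -1/24
  x^3: 20 a_5 + 4 a_3 - a_2 + 2 a_1 = 0  ->  20 a_5 = -4 a_3 + a_2 - 2 a_1 = 11/6  ->  a_5 = 11/120
  x^4: 30 a_6 + 5 a_4 - a_3 + 2 a_2 = 0  ->  30 a_6 = -5 a_4 + a_3 - 2 a_2 = -5/8  ->  a_6 = -1/48
Truncated series: y(x) = -1 - x + (1/2) x^2 + (1/6) x^3 - (1/24) x^4 + (11/120) x^5 - (1/48) x^6 + O(x^7).

a_0 = -1; a_1 = -1; a_2 = 1/2; a_3 = 1/6; a_4 = -1/24; a_5 = 11/120; a_6 = -1/48


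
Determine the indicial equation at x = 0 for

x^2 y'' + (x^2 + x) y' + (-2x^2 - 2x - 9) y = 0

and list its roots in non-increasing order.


Divide by x^2 to reach normal form y'' + P_1(x) y' + P_2(x) y = 0 with P_1(x) = 1 + 1/x and P_2(x) = -2 - 2/x - 9/x^2.
x = 0 is a singular point because the y'-coefficient 1 + 1/x has a pole at x = 0 and the y-coefficient -2 - 2/x - 9/x^2 has a pole at x = 0.
It is a regular singular point because x P_1(x) = p(x) = x + 1 and x^2 P_2(x) = q(x) = -2x^2 - 2x - 9 are polynomials, hence analytic at x = 0.
p(0) = 1,  q(0) = -9.
Indicial equation: r(r-1) + p(0) r + q(0) = 0, i.e. r^2 + (p(0) - 1) r + q(0) = 0, i.e. r^2 - 9 = 0.
Discriminant: (0)^2 - 4(-9) = 36, so r = (0 ± 6)/2.
Solving: r_1 = 3, r_2 = -3.

indicial: r^2 - 9 = 0; roots r_1 = 3, r_2 = -3


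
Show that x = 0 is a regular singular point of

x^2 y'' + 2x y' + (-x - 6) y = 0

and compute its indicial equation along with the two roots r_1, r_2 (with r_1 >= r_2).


Divide by x^2 to reach normal form y'' + P_1(x) y' + P_2(x) y = 0 with P_1(x) = 2/x and P_2(x) = -1/x - 6/x^2.
x = 0 is a singular point because the y'-coefficient 2/x has a pole at x = 0 and the y-coefficient -1/x - 6/x^2 has a pole at x = 0.
It is a regular singular point because x P_1(x) = p(x) = 2 and x^2 P_2(x) = q(x) = -x - 6 are polynomials, hence analytic at x = 0.
p(0) = 2,  q(0) = -6.
Indicial equation: r(r-1) + p(0) r + q(0) = 0, i.e. r^2 + (p(0) - 1) r + q(0) = 0, i.e. r^2 + 1 r - 6 = 0.
Discriminant: (1)^2 - 4(-6) = 25, so r = (-1 ± 5)/2.
Solving: r_1 = 2, r_2 = -3.

indicial: r^2 + 1 r - 6 = 0; roots r_1 = 2, r_2 = -3


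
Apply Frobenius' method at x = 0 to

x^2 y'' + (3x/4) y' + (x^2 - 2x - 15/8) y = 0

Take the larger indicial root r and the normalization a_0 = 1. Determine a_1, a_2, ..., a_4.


Write in Frobenius form y'' + (p(x)/x) y' + (q(x)/x^2) y = 0:
  p(x) = 3/4,  q(x) = x^2 - 2x - 15/8.
Indicial equation: r(r-1) + (3/4) r + (-15/8) = 0 -> roots r_1 = 3/2, r_2 = -5/4.
Take r = r_1 = 3/2. Let y(x) = x^r sum_{n>=0} a_n x^n with a_0 = 1.
Substitute y = x^r sum a_n x^n and match x^{r+n}. The recurrence is
  D(n) a_n - 2 a_{n-1} + 1 a_{n-2} = 0,  where D(n) = (r+n)(r+n-1) + (3/4)(r+n) + (-15/8).
  a_n = [2 a_{n-1} - 1 a_{n-2}] / D(n).
Since the indicial polynomial factors as (r - r_1)(r - r_2), D(n) = (r_1 + n - r_1)(r_1 + n - r_2) = n(n + 11/4).
Evaluating step by step (a_0 = 1):
  n = 1: D(1) = 1(1 + 11/4) = 15/4; numerator = 2(1) = 2; a_1 = (2)/(15/4) = 8/15
  n = 2: D(2) = 2(2 + 11/4) = 19/2; numerator = 2(8/15) - 1(1) = 1/15; a_2 = (1/15)/(19/2) = 2/285
  n = 3: D(3) = 3(3 + 11/4) = 69/4; numerator = 2(2/285) - 1(8/15) = -148/285; a_3 = (-148/285)/(69/4) = -592/19665
  n = 4: D(4) = 4(4 + 11/4) = 27; numerator = 2(-592/19665) - 1(2/285) = -1322/19665; a_4 = (-1322/19665)/(27) = -1322/530955

r = 3/2; a_0 = 1; a_1 = 8/15; a_2 = 2/285; a_3 = -592/19665; a_4 = -1322/530955


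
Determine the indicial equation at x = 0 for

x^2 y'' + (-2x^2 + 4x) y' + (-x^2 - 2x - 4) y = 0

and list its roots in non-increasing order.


Divide by x^2 to reach normal form y'' + P_1(x) y' + P_2(x) y = 0 with P_1(x) = -2 + 4/x and P_2(x) = -1 - 2/x - 4/x^2.
x = 0 is a singular point because the y'-coefficient -2 + 4/x has a pole at x = 0 and the y-coefficient -1 - 2/x - 4/x^2 has a pole at x = 0.
It is a regular singular point because x P_1(x) = p(x) = 4 - 2x and x^2 P_2(x) = q(x) = -x^2 - 2x - 4 are polynomials, hence analytic at x = 0.
p(0) = 4,  q(0) = -4.
Indicial equation: r(r-1) + p(0) r + q(0) = 0, i.e. r^2 + (p(0) - 1) r + q(0) = 0, i.e. r^2 + 3 r - 4 = 0.
Discriminant: (3)^2 - 4(-4) = 25, so r = (-3 ± 5)/2.
Solving: r_1 = 1, r_2 = -4.

indicial: r^2 + 3 r - 4 = 0; roots r_1 = 1, r_2 = -4


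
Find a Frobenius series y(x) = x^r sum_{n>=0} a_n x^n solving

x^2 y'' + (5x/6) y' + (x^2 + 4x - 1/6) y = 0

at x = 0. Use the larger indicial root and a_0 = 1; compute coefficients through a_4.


Write in Frobenius form y'' + (p(x)/x) y' + (q(x)/x^2) y = 0:
  p(x) = 5/6,  q(x) = x^2 + 4x - 1/6.
Indicial equation: r(r-1) + (5/6) r + (-1/6) = 0 -> roots r_1 = 1/2, r_2 = -1/3.
Take r = r_1 = 1/2. Let y(x) = x^r sum_{n>=0} a_n x^n with a_0 = 1.
Substitute y = x^r sum a_n x^n and match x^{r+n}. The recurrence is
  D(n) a_n + 4 a_{n-1} + 1 a_{n-2} = 0,  where D(n) = (r+n)(r+n-1) + (5/6)(r+n) + (-1/6).
  a_n = [-4 a_{n-1} - 1 a_{n-2}] / D(n).
Since the indicial polynomial factors as (r - r_1)(r - r_2), D(n) = (r_1 + n - r_1)(r_1 + n - r_2) = n(n + 5/6).
Evaluating step by step (a_0 = 1):
  n = 1: D(1) = 1(1 + 5/6) = 11/6; numerator = -4(1) = -4; a_1 = (-4)/(11/6) = -24/11
  n = 2: D(2) = 2(2 + 5/6) = 17/3; numerator = -4(-24/11) - 1(1) = 85/11; a_2 = (85/11)/(17/3) = 15/11
  n = 3: D(3) = 3(3 + 5/6) = 23/2; numerator = -4(15/11) - 1(-24/11) = -36/11; a_3 = (-36/11)/(23/2) = -72/253
  n = 4: D(4) = 4(4 + 5/6) = 58/3; numerator = -4(-72/253) - 1(15/11) = -57/253; a_4 = (-57/253)/(58/3) = -171/14674

r = 1/2; a_0 = 1; a_1 = -24/11; a_2 = 15/11; a_3 = -72/253; a_4 = -171/14674


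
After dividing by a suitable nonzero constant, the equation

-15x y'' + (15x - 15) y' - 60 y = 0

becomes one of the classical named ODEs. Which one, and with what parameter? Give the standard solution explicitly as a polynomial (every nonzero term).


All three coefficients share the factor -15; dividing through by -15 gives  x y'' + (1 - x) y' + 4 y = 0.
This matches the Laguerre equation x y'' + (1 - x) y' + n y = 0 with n = 4; the polynomial solution is L_4(x).
With y = sum_k a_k x^k, matching x^k gives (k+1)k a_{k+1} + (k+1) a_{k+1} - k a_k + n a_k = 0, i.e. (k+1)^2 a_{k+1} = (k - n) a_k = (k - 4) a_k. The right side vanishes at k = 4, so the series terminates at degree 4.
Standard normalization L_n(0) = 1 gives a_0 = 1. Work upward with a_{k+1} = (k - 4) a_k / (k+1)^2:
  a_1 = (0 - 4)(1) / 1^2 = -4/1 = -4
  a_2 = (1 - 4)(-4) / 2^2 = 12/4 = 3
  a_3 = (2 - 4)(3) / 3^2 = -6/9 = -2/3
  a_4 = (3 - 4)(-2/3) / 4^2 = (2/3)/16 = 1/24
Hence L_4(x) = x^4/24 - 2 x^3/3 + 3 x^2 - 4 x + 1.

L_4(x); series = x^4/24 - 2 x^3/3 + 3 x^2 - 4 x + 1


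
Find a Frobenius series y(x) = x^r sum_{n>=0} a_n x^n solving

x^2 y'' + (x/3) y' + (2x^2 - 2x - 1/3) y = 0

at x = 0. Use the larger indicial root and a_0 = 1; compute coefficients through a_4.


Write in Frobenius form y'' + (p(x)/x) y' + (q(x)/x^2) y = 0:
  p(x) = 1/3,  q(x) = 2x^2 - 2x - 1/3.
Indicial equation: r(r-1) + (1/3) r + (-1/3) = 0 -> roots r_1 = 1, r_2 = -1/3.
Take r = r_1 = 1. Let y(x) = x^r sum_{n>=0} a_n x^n with a_0 = 1.
Substitute y = x^r sum a_n x^n and match x^{r+n}. The recurrence is
  D(n) a_n - 2 a_{n-1} + 2 a_{n-2} = 0,  where D(n) = (r+n)(r+n-1) + (1/3)(r+n) + (-1/3).
  a_n = [2 a_{n-1} - 2 a_{n-2}] / D(n).
Since the indicial polynomial factors as (r - r_1)(r - r_2), D(n) = (r_1 + n - r_1)(r_1 + n - r_2) = n(n + 4/3).
Evaluating step by step (a_0 = 1):
  n = 1: D(1) = 1(1 + 4/3) = 7/3; numerator = 2(1) = 2; a_1 = (2)/(7/3) = 6/7
  n = 2: D(2) = 2(2 + 4/3) = 20/3; numerator = 2(6/7) - 2(1) = -2/7; a_2 = (-2/7)/(20/3) = -3/70
  n = 3: D(3) = 3(3 + 4/3) = 13; numerator = 2(-3/70) - 2(6/7) = -9/5; a_3 = (-9/5)/(13) = -9/65
  n = 4: D(4) = 4(4 + 4/3) = 64/3; numerator = 2(-9/65) - 2(-3/70) = -87/455; a_4 = (-87/455)/(64/3) = -261/29120

r = 1; a_0 = 1; a_1 = 6/7; a_2 = -3/70; a_3 = -9/65; a_4 = -261/29120


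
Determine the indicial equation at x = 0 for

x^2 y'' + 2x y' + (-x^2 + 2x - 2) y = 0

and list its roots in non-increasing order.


Divide by x^2 to reach normal form y'' + P_1(x) y' + P_2(x) y = 0 with P_1(x) = 2/x and P_2(x) = -1 + 2/x - 2/x^2.
x = 0 is a singular point because the y'-coefficient 2/x has a pole at x = 0 and the y-coefficient -1 + 2/x - 2/x^2 has a pole at x = 0.
It is a regular singular point because x P_1(x) = p(x) = 2 and x^2 P_2(x) = q(x) = -x^2 + 2x - 2 are polynomials, hence analytic at x = 0.
p(0) = 2,  q(0) = -2.
Indicial equation: r(r-1) + p(0) r + q(0) = 0, i.e. r^2 + (p(0) - 1) r + q(0) = 0, i.e. r^2 + 1 r - 2 = 0.
Discriminant: (1)^2 - 4(-2) = 9, so r = (-1 ± 3)/2.
Solving: r_1 = 1, r_2 = -2.

indicial: r^2 + 1 r - 2 = 0; roots r_1 = 1, r_2 = -2


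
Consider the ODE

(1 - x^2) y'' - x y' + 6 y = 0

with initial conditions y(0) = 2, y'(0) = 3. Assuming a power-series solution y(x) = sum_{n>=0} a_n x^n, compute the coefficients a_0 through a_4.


Ansatz: y(x) = sum_{n>=0} a_n x^n, so y'(x) = sum_{n>=1} n a_n x^(n-1) and y''(x) = sum_{n>=2} n(n-1) a_n x^(n-2).
Substitute into P(x) y'' + Q(x) y' + R(x) y = 0 with P(x) = 1 - x^2, Q(x) = -x, R(x) = 6, and match powers of x.
Initial conditions: a_0 = 2, a_1 = 3.
Setting the coefficient of each power of x to zero and solving order by order (substituting the coefficients already found):
  x^0: 2 a_2 + 6 a_0 = 0  ->  2 a_2 = -6 a_0 = -12  ->  a_2 = -6
  x^1: 6 a_3 + 5 a_1 = 0  ->  6 a_3 = -5 a_1 = -15  ->  a_3 = -5/2
  x^2: 12 a_4 + 2 a_2 = 0  ->  12 a_4 = -2 a_2 = 12  ->  a_4 = 1
Truncated series: y(x) = 2 + 3 x - 6 x^2 - (5/2) x^3 + x^4 + O(x^5).

a_0 = 2; a_1 = 3; a_2 = -6; a_3 = -5/2; a_4 = 1


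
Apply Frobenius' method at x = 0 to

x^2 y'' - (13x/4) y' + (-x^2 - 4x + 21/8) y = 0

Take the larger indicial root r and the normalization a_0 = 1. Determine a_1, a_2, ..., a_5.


Write in Frobenius form y'' + (p(x)/x) y' + (q(x)/x^2) y = 0:
  p(x) = -13/4,  q(x) = -x^2 - 4x + 21/8.
Indicial equation: r(r-1) + (-13/4) r + (21/8) = 0 -> roots r_1 = 7/2, r_2 = 3/4.
Take r = r_1 = 7/2. Let y(x) = x^r sum_{n>=0} a_n x^n with a_0 = 1.
Substitute y = x^r sum a_n x^n and match x^{r+n}. The recurrence is
  D(n) a_n - 4 a_{n-1} - 1 a_{n-2} = 0,  where D(n) = (r+n)(r+n-1) + (-13/4)(r+n) + (21/8).
  a_n = [4 a_{n-1} + 1 a_{n-2}] / D(n).
Since the indicial polynomial factors as (r - r_1)(r - r_2), D(n) = (r_1 + n - r_1)(r_1 + n - r_2) = n(n + 11/4).
Evaluating step by step (a_0 = 1):
  n = 1: D(1) = 1(1 + 11/4) = 15/4; numerator = 4(1) = 4; a_1 = (4)/(15/4) = 16/15
  n = 2: D(2) = 2(2 + 11/4) = 19/2; numerator = 4(16/15) + 1(1) = 79/15; a_2 = (79/15)/(19/2) = 158/285
  n = 3: D(3) = 3(3 + 11/4) = 69/4; numerator = 4(158/285) + 1(16/15) = 312/95; a_3 = (312/95)/(69/4) = 416/2185
  n = 4: D(4) = 4(4 + 11/4) = 27; numerator = 4(416/2185) + 1(158/285) = 454/345; a_4 = (454/345)/(27) = 454/9315
  n = 5: D(5) = 5(5 + 11/4) = 155/4; numerator = 4(454/9315) + 1(416/2185) = 13640/35397; a_5 = (13640/35397)/(155/4) = 352/35397

r = 7/2; a_0 = 1; a_1 = 16/15; a_2 = 158/285; a_3 = 416/2185; a_4 = 454/9315; a_5 = 352/35397


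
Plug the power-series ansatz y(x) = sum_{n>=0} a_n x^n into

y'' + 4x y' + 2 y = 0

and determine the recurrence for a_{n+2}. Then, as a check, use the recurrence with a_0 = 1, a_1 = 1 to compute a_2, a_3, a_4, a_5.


Substitute y = sum_n a_n x^n.
y''(x) has coefficient (n+2)(n+1) a_{n+2} at x^n;
4 x y'(x) has coefficient 4 n a_n at x^n (shift);
2 y(x) has coefficient 2 a_n at x^n.
Matching x^n: (n+2)(n+1) a_{n+2} + (4n + 2) a_n = 0.
Thus a_{n+2} = (-4n - 2) / ((n+1)(n+2)) * a_n.

Check with a_0 = 1, a_1 = 1 (apply the recurrence for n = 0, 1, 2, 3): a_0 = 1, a_1 = 1, a_2 = -1, a_3 = -1, a_4 = 5/6, a_5 = 7/10.

a_(n+2) = (-4n - 2) / ((n+1)(n+2)) * a_n; check: a_0 = 1, a_1 = 1, a_2 = -1, a_3 = -1, a_4 = 5/6, a_5 = 7/10


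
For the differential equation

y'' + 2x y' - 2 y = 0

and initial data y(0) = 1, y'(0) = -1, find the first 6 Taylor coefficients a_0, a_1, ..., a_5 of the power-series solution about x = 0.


Ansatz: y(x) = sum_{n>=0} a_n x^n, so y'(x) = sum_{n>=1} n a_n x^(n-1) and y''(x) = sum_{n>=2} n(n-1) a_n x^(n-2).
Substitute into P(x) y'' + Q(x) y' + R(x) y = 0 with P(x) = 1, Q(x) = 2x, R(x) = -2, and match powers of x.
Initial conditions: a_0 = 1, a_1 = -1.
Setting the coefficient of each power of x to zero and solving order by order (substituting the coefficients already found):
  x^0: 2 a_2 - 2 a_0 = 0  ->  2 a_2 = 2 a_0 = 2  ->  a_2 = 1
  x^1: 6 a_3 = 0  ->  a_3 = 0
  x^2: 12 a_4 + 2 a_2 = 0  ->  12 a_4 = -2 a_2 = -2  ->  a_4 = -1/6
  x^3: 20 a_5 + 4 a_3 = 0  ->  20 a_5 = -4 a_3 = 0  ->  a_5 = 0
Truncated series: y(x) = 1 - x + x^2 - (1/6) x^4 + O(x^6).

a_0 = 1; a_1 = -1; a_2 = 1; a_3 = 0; a_4 = -1/6; a_5 = 0


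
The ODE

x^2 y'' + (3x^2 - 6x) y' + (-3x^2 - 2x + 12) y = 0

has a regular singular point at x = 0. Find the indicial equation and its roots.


Divide by x^2 to reach normal form y'' + P_1(x) y' + P_2(x) y = 0 with P_1(x) = 3 - 6/x and P_2(x) = -3 - 2/x + 12/x^2.
x = 0 is a singular point because the y'-coefficient 3 - 6/x has a pole at x = 0 and the y-coefficient -3 - 2/x + 12/x^2 has a pole at x = 0.
It is a regular singular point because x P_1(x) = p(x) = 3x - 6 and x^2 P_2(x) = q(x) = -3x^2 - 2x + 12 are polynomials, hence analytic at x = 0.
p(0) = -6,  q(0) = 12.
Indicial equation: r(r-1) + p(0) r + q(0) = 0, i.e. r^2 + (p(0) - 1) r + q(0) = 0, i.e. r^2 - 7 r + 12 = 0.
Discriminant: (-7)^2 - 4(12) = 1, so r = (7 ± 1)/2.
Solving: r_1 = 4, r_2 = 3.

indicial: r^2 - 7 r + 12 = 0; roots r_1 = 4, r_2 = 3


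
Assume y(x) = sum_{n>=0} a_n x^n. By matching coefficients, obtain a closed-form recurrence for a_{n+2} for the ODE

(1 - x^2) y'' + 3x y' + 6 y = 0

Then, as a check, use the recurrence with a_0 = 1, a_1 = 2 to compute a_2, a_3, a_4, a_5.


Substitute y = sum_n a_n x^n.
(1 - 1 x^2) y'' contributes (n+2)(n+1) a_{n+2} - n(n-1) a_n at x^n.
3 x y'(x) contributes 3 n a_n at x^n.
6 y(x) contributes 6 a_n at x^n.
Matching x^n: (n+2)(n+1) a_{n+2} + (-n(n-1) + 3 n + 6) a_n = 0.
Thus a_{n+2} = (n(n-1) - 3 n - 6) / ((n+1)(n+2)) * a_n.

Check with a_0 = 1, a_1 = 2 (apply the recurrence for n = 0, 1, 2, 3): a_0 = 1, a_1 = 2, a_2 = -3, a_3 = -3, a_4 = 5/2, a_5 = 27/20.

a_(n+2) = (n(n-1) - 3 n - 6) / ((n+1)(n+2)) * a_n; check: a_0 = 1, a_1 = 2, a_2 = -3, a_3 = -3, a_4 = 5/2, a_5 = 27/20


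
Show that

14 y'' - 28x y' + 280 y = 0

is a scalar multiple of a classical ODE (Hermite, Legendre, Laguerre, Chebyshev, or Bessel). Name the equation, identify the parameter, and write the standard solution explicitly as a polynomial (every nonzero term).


All three coefficients share the factor 14; dividing through by 14 gives  y'' - 2x y' + 20 y = 0.
This matches the Hermite equation y'' - 2x y' + 2n y = 0 with 2n = 20, so n = 10; the polynomial solution is H_10(x).
With y = sum_k a_k x^k, matching x^k gives (k+2)(k+1) a_{k+2} = 2(k - n) a_k = 2(k - 10) a_k. The right side vanishes at k = 10, so the series with the parity of 10 terminates at degree 10.
Standard normalization: leading coefficient of H_n is 2^n, so a_10 = 2^10 = 1024. Work downward with a_k = (k+1)(k+2) a_{k+2} / (2(k - n)):
  a_8 = (9)(10)(1024) / (2(8 - 10)) = 92160/(-4) = -23040
  a_6 = (7)(8)(-23040) / (2(6 - 10)) = -1290240/(-8) = 161280
  a_4 = (5)(6)(161280) / (2(4 - 10)) = 4838400/(-12) = -403200
  a_2 = (3)(4)(-403200) / (2(2 - 10)) = -4838400/(-16) = 302400
  a_0 = (1)(2)(302400) / (2(0 - 10)) = 604800/(-20) = -30240
Hence H_10(x) = 1024 x^10 - 23040 x^8 + 161280 x^6 - 403200 x^4 + 302400 x^2 - 30240.

H_10(x); series = 1024 x^10 - 23040 x^8 + 161280 x^6 - 403200 x^4 + 302400 x^2 - 30240


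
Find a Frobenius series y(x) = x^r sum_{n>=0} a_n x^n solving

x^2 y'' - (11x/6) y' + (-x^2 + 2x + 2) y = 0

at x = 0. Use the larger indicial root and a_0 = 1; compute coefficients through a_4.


Write in Frobenius form y'' + (p(x)/x) y' + (q(x)/x^2) y = 0:
  p(x) = -11/6,  q(x) = -x^2 + 2x + 2.
Indicial equation: r(r-1) + (-11/6) r + (2) = 0 -> roots r_1 = 3/2, r_2 = 4/3.
Take r = r_1 = 3/2. Let y(x) = x^r sum_{n>=0} a_n x^n with a_0 = 1.
Substitute y = x^r sum a_n x^n and match x^{r+n}. The recurrence is
  D(n) a_n + 2 a_{n-1} - 1 a_{n-2} = 0,  where D(n) = (r+n)(r+n-1) + (-11/6)(r+n) + (2).
  a_n = [-2 a_{n-1} + 1 a_{n-2}] / D(n).
Since the indicial polynomial factors as (r - r_1)(r - r_2), D(n) = (r_1 + n - r_1)(r_1 + n - r_2) = n(n + 1/6).
Evaluating step by step (a_0 = 1):
  n = 1: D(1) = 1(1 + 1/6) = 7/6; numerator = -2(1) = -2; a_1 = (-2)/(7/6) = -12/7
  n = 2: D(2) = 2(2 + 1/6) = 13/3; numerator = -2(-12/7) + 1(1) = 31/7; a_2 = (31/7)/(13/3) = 93/91
  n = 3: D(3) = 3(3 + 1/6) = 19/2; numerator = -2(93/91) + 1(-12/7) = -342/91; a_3 = (-342/91)/(19/2) = -36/91
  n = 4: D(4) = 4(4 + 1/6) = 50/3; numerator = -2(-36/91) + 1(93/91) = 165/91; a_4 = (165/91)/(50/3) = 99/910

r = 3/2; a_0 = 1; a_1 = -12/7; a_2 = 93/91; a_3 = -36/91; a_4 = 99/910


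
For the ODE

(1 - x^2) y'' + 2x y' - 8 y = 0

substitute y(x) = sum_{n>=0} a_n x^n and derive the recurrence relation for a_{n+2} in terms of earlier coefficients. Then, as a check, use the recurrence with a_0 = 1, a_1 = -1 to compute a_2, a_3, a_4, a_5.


Substitute y = sum_n a_n x^n.
(1 - 1 x^2) y'' contributes (n+2)(n+1) a_{n+2} - n(n-1) a_n at x^n.
2 x y'(x) contributes 2 n a_n at x^n.
-8 y(x) contributes -8 a_n at x^n.
Matching x^n: (n+2)(n+1) a_{n+2} + (-n(n-1) + 2 n - 8) a_n = 0.
Thus a_{n+2} = (n(n-1) - 2 n + 8) / ((n+1)(n+2)) * a_n.

Check with a_0 = 1, a_1 = -1 (apply the recurrence for n = 0, 1, 2, 3): a_0 = 1, a_1 = -1, a_2 = 4, a_3 = -1, a_4 = 2, a_5 = -2/5.

a_(n+2) = (n(n-1) - 2 n + 8) / ((n+1)(n+2)) * a_n; check: a_0 = 1, a_1 = -1, a_2 = 4, a_3 = -1, a_4 = 2, a_5 = -2/5


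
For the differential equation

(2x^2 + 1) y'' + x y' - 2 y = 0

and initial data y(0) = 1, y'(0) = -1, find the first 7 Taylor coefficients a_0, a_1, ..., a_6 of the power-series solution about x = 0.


Ansatz: y(x) = sum_{n>=0} a_n x^n, so y'(x) = sum_{n>=1} n a_n x^(n-1) and y''(x) = sum_{n>=2} n(n-1) a_n x^(n-2).
Substitute into P(x) y'' + Q(x) y' + R(x) y = 0 with P(x) = 2x^2 + 1, Q(x) = x, R(x) = -2, and match powers of x.
Initial conditions: a_0 = 1, a_1 = -1.
Setting the coefficient of each power of x to zero and solving order by order (substituting the coefficients already found):
  x^0: 2 a_2 - 2 a_0 = 0  ->  2 a_2 = 2 a_0 = 2  ->  a_2 = 1
  x^1: 6 a_3 - a_1 = 0  ->  6 a_3 = a_1 = -1  ->  a_3 = -1/6
  x^2: 12 a_4 + 4 a_2 = 0  ->  12 a_4 = -4 a_2 = -4  ->  a_4 = -1/3
  x^3: 20 a_5 + 13 a_3 = 0  ->  20 a_5 = -13 a_3 = 13/6  ->  a_5 = 13/120
  x^4: 30 a_6 + 26 a_4 = 0  ->  30 a_6 = -26 a_4 = 26/3  ->  a_6 = 13/45
Truncated series: y(x) = 1 - x + x^2 - (1/6) x^3 - (1/3) x^4 + (13/120) x^5 + (13/45) x^6 + O(x^7).

a_0 = 1; a_1 = -1; a_2 = 1; a_3 = -1/6; a_4 = -1/3; a_5 = 13/120; a_6 = 13/45


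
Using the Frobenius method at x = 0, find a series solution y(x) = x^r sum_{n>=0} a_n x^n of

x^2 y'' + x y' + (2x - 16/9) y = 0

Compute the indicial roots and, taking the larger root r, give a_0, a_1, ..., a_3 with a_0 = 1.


Write in Frobenius form y'' + (p(x)/x) y' + (q(x)/x^2) y = 0:
  p(x) = 1,  q(x) = 2x - 16/9.
Indicial equation: r(r-1) + (1) r + (-16/9) = 0 -> roots r_1 = 4/3, r_2 = -4/3.
Take r = r_1 = 4/3. Let y(x) = x^r sum_{n>=0} a_n x^n with a_0 = 1.
Substitute y = x^r sum a_n x^n and match x^{r+n}. The recurrence is
  D(n) a_n + 2 a_{n-1} = 0,  where D(n) = (r+n)(r+n-1) + (1)(r+n) + (-16/9).
  a_n = -2 / D(n) * a_{n-1}.
Since the indicial polynomial factors as (r - r_1)(r - r_2), D(n) = (r_1 + n - r_1)(r_1 + n - r_2) = n(n + 8/3).
Evaluating step by step (a_0 = 1):
  n = 1: D(1) = 1(1 + 8/3) = 11/3; numerator = -2(1) = -2; a_1 = (-2)/(11/3) = -6/11
  n = 2: D(2) = 2(2 + 8/3) = 28/3; numerator = -2(-6/11) = 12/11; a_2 = (12/11)/(28/3) = 9/77
  n = 3: D(3) = 3(3 + 8/3) = 17; numerator = -2(9/77) = -18/77; a_3 = (-18/77)/(17) = -18/1309

r = 4/3; a_0 = 1; a_1 = -6/11; a_2 = 9/77; a_3 = -18/1309


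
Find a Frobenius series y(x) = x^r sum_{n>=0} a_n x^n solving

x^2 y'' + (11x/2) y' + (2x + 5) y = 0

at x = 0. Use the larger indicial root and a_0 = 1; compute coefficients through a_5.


Write in Frobenius form y'' + (p(x)/x) y' + (q(x)/x^2) y = 0:
  p(x) = 11/2,  q(x) = 2x + 5.
Indicial equation: r(r-1) + (11/2) r + (5) = 0 -> roots r_1 = -2, r_2 = -5/2.
Take r = r_1 = -2. Let y(x) = x^r sum_{n>=0} a_n x^n with a_0 = 1.
Substitute y = x^r sum a_n x^n and match x^{r+n}. The recurrence is
  D(n) a_n + 2 a_{n-1} = 0,  where D(n) = (r+n)(r+n-1) + (11/2)(r+n) + (5).
  a_n = -2 / D(n) * a_{n-1}.
Since the indicial polynomial factors as (r - r_1)(r - r_2), D(n) = (r_1 + n - r_1)(r_1 + n - r_2) = n(n + 1/2).
Evaluating step by step (a_0 = 1):
  n = 1: D(1) = 1(1 + 1/2) = 3/2; numerator = -2(1) = -2; a_1 = (-2)/(3/2) = -4/3
  n = 2: D(2) = 2(2 + 1/2) = 5; numerator = -2(-4/3) = 8/3; a_2 = (8/3)/(5) = 8/15
  n = 3: D(3) = 3(3 + 1/2) = 21/2; numerator = -2(8/15) = -16/15; a_3 = (-16/15)/(21/2) = -32/315
  n = 4: D(4) = 4(4 + 1/2) = 18; numerator = -2(-32/315) = 64/315; a_4 = (64/315)/(18) = 32/2835
  n = 5: D(5) = 5(5 + 1/2) = 55/2; numerator = -2(32/2835) = -64/2835; a_5 = (-64/2835)/(55/2) = -128/155925

r = -2; a_0 = 1; a_1 = -4/3; a_2 = 8/15; a_3 = -32/315; a_4 = 32/2835; a_5 = -128/155925


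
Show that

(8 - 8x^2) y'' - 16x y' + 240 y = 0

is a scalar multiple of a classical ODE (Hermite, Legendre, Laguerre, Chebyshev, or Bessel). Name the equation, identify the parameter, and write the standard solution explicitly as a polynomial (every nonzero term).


All three coefficients share the factor 8; dividing through by 8 gives  (1 - x^2) y'' - 2x y' + 30 y = 0.
This matches the Legendre equation (1 - x^2) y'' - 2x y' + n(n+1) y = 0 (note the -2x y' term) with n(n+1) = 30, so n = 5; the polynomial solution is P_5(x).
With y = sum_k a_k x^k, matching x^k gives (k+2)(k+1) a_{k+2} = [k(k+1) - n(n+1)] a_k = (k - 5)(k + 6) a_k. The right side vanishes at k = 5, so the series with the parity of 5 terminates at degree 5.
Standard normalization (P_n(1) = 1): leading coefficient (2n)!/(2^n (n!)^2) = 3628800/(32*14400) = 63/8, so a_5 = 63/8. Work downward with a_k = (k+1)(k+2) a_{k+2} / ((k - 5)(k + 6)):
  a_3 = (4)(5)(63/8) / ((3 - 5)(3 + 6)) = (315/2)/(-18) = -35/4
  a_1 = (2)(3)(-35/4) / ((1 - 5)(1 + 6)) = (-105/2)/(-28) = 15/8
Hence P_5(x) = 63 x^5/8 - 35 x^3/4 + 15 x/8.

P_5(x); series = 63 x^5/8 - 35 x^3/4 + 15 x/8


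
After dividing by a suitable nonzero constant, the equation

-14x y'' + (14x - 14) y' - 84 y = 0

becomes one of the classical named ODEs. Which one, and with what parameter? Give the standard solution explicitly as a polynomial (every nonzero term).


All three coefficients share the factor -14; dividing through by -14 gives  x y'' + (1 - x) y' + 6 y = 0.
This matches the Laguerre equation x y'' + (1 - x) y' + n y = 0 with n = 6; the polynomial solution is L_6(x).
With y = sum_k a_k x^k, matching x^k gives (k+1)k a_{k+1} + (k+1) a_{k+1} - k a_k + n a_k = 0, i.e. (k+1)^2 a_{k+1} = (k - n) a_k = (k - 6) a_k. The right side vanishes at k = 6, so the series terminates at degree 6.
Standard normalization L_n(0) = 1 gives a_0 = 1. Work upward with a_{k+1} = (k - 6) a_k / (k+1)^2:
  a_1 = (0 - 6)(1) / 1^2 = -6/1 = -6
  a_2 = (1 - 6)(-6) / 2^2 = 30/4 = 15/2
  a_3 = (2 - 6)(15/2) / 3^2 = -30/9 = -10/3
  a_4 = (3 - 6)(-10/3) / 4^2 = 10/16 = 5/8
  a_5 = (4 - 6)(5/8) / 5^2 = (-5/4)/25 = -1/20
  a_6 = (5 - 6)(-1/20) / 6^2 = (1/20)/36 = 1/720
Hence L_6(x) = x^6/720 - x^5/20 + 5 x^4/8 - 10 x^3/3 + 15 x^2/2 - 6 x + 1.

L_6(x); series = x^6/720 - x^5/20 + 5 x^4/8 - 10 x^3/3 + 15 x^2/2 - 6 x + 1


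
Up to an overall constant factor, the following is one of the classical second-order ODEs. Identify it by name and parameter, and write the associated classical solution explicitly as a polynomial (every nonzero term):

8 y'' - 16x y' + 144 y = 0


All three coefficients share the factor 8; dividing through by 8 gives  y'' - 2x y' + 18 y = 0.
This matches the Hermite equation y'' - 2x y' + 2n y = 0 with 2n = 18, so n = 9; the polynomial solution is H_9(x).
With y = sum_k a_k x^k, matching x^k gives (k+2)(k+1) a_{k+2} = 2(k - n) a_k = 2(k - 9) a_k. The right side vanishes at k = 9, so the series with the parity of 9 terminates at degree 9.
Standard normalization: leading coefficient of H_n is 2^n, so a_9 = 2^9 = 512. Work downward with a_k = (k+1)(k+2) a_{k+2} / (2(k - n)):
  a_7 = (8)(9)(512) / (2(7 - 9)) = 36864/(-4) = -9216
  a_5 = (6)(7)(-9216) / (2(5 - 9)) = -387072/(-8) = 48384
  a_3 = (4)(5)(48384) / (2(3 - 9)) = 967680/(-12) = -80640
  a_1 = (2)(3)(-80640) / (2(1 - 9)) = -483840/(-16) = 30240
Hence H_9(x) = 512 x^9 - 9216 x^7 + 48384 x^5 - 80640 x^3 + 30240 x.

H_9(x); series = 512 x^9 - 9216 x^7 + 48384 x^5 - 80640 x^3 + 30240 x


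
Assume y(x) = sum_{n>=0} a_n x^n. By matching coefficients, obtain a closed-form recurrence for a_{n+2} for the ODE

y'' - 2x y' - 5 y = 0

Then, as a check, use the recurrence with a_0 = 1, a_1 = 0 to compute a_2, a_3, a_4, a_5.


Substitute y = sum_n a_n x^n.
y''(x) has coefficient (n+2)(n+1) a_{n+2} at x^n;
-2 x y'(x) has coefficient -2 n a_n at x^n (shift);
-5 y(x) has coefficient -5 a_n at x^n.
Matching x^n: (n+2)(n+1) a_{n+2} + (-2n - 5) a_n = 0.
Thus a_{n+2} = (2n + 5) / ((n+1)(n+2)) * a_n.

Check with a_0 = 1, a_1 = 0 (apply the recurrence for n = 0, 1, 2, 3): a_0 = 1, a_1 = 0, a_2 = 5/2, a_3 = 0, a_4 = 15/8, a_5 = 0.

a_(n+2) = (2n + 5) / ((n+1)(n+2)) * a_n; check: a_0 = 1, a_1 = 0, a_2 = 5/2, a_3 = 0, a_4 = 15/8, a_5 = 0


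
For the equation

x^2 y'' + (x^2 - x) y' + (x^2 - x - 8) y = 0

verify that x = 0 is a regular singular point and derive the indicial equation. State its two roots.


Divide by x^2 to reach normal form y'' + P_1(x) y' + P_2(x) y = 0 with P_1(x) = 1 - 1/x and P_2(x) = 1 - 1/x - 8/x^2.
x = 0 is a singular point because the y'-coefficient 1 - 1/x has a pole at x = 0 and the y-coefficient 1 - 1/x - 8/x^2 has a pole at x = 0.
It is a regular singular point because x P_1(x) = p(x) = x - 1 and x^2 P_2(x) = q(x) = x^2 - x - 8 are polynomials, hence analytic at x = 0.
p(0) = -1,  q(0) = -8.
Indicial equation: r(r-1) + p(0) r + q(0) = 0, i.e. r^2 + (p(0) - 1) r + q(0) = 0, i.e. r^2 - 2 r - 8 = 0.
Discriminant: (-2)^2 - 4(-8) = 36, so r = (2 ± 6)/2.
Solving: r_1 = 4, r_2 = -2.

indicial: r^2 - 2 r - 8 = 0; roots r_1 = 4, r_2 = -2


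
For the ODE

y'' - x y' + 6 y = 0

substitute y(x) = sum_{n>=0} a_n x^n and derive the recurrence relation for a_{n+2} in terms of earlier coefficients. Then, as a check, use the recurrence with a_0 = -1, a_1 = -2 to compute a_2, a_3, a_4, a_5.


Substitute y = sum_n a_n x^n.
y''(x) has coefficient (n+2)(n+1) a_{n+2} at x^n;
-x y'(x) has coefficient -n a_n at x^n (shift);
6 y(x) has coefficient 6 a_n at x^n.
Matching x^n: (n+2)(n+1) a_{n+2} + (-n + 6) a_n = 0.
Thus a_{n+2} = (n - 6) / ((n+1)(n+2)) * a_n.

Check with a_0 = -1, a_1 = -2 (apply the recurrence for n = 0, 1, 2, 3): a_0 = -1, a_1 = -2, a_2 = 3, a_3 = 5/3, a_4 = -1, a_5 = -1/4.

a_(n+2) = (n - 6) / ((n+1)(n+2)) * a_n; check: a_0 = -1, a_1 = -2, a_2 = 3, a_3 = 5/3, a_4 = -1, a_5 = -1/4


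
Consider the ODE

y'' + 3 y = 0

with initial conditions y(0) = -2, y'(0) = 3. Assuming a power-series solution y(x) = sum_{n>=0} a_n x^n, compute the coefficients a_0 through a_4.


Ansatz: y(x) = sum_{n>=0} a_n x^n, so y'(x) = sum_{n>=1} n a_n x^(n-1) and y''(x) = sum_{n>=2} n(n-1) a_n x^(n-2).
Substitute into P(x) y'' + Q(x) y' + R(x) y = 0 with P(x) = 1, Q(x) = 0, R(x) = 3, and match powers of x.
Initial conditions: a_0 = -2, a_1 = 3.
Setting the coefficient of each power of x to zero and solving order by order (substituting the coefficients already found):
  x^0: 2 a_2 + 3 a_0 = 0  ->  2 a_2 = -3 a_0 = 6  ->  a_2 = 3
  x^1: 6 a_3 + 3 a_1 = 0  ->  6 a_3 = -3 a_1 = -9  ->  a_3 = -3/2
  x^2: 12 a_4 + 3 a_2 = 0  ->  12 a_4 = -3 a_2 = -9  ->  a_4 = -3/4
Truncated series: y(x) = -2 + 3 x + 3 x^2 - (3/2) x^3 - (3/4) x^4 + O(x^5).

a_0 = -2; a_1 = 3; a_2 = 3; a_3 = -3/2; a_4 = -3/4


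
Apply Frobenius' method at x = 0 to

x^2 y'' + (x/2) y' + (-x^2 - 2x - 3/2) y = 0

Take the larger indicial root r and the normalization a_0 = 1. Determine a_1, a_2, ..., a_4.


Write in Frobenius form y'' + (p(x)/x) y' + (q(x)/x^2) y = 0:
  p(x) = 1/2,  q(x) = -x^2 - 2x - 3/2.
Indicial equation: r(r-1) + (1/2) r + (-3/2) = 0 -> roots r_1 = 3/2, r_2 = -1.
Take r = r_1 = 3/2. Let y(x) = x^r sum_{n>=0} a_n x^n with a_0 = 1.
Substitute y = x^r sum a_n x^n and match x^{r+n}. The recurrence is
  D(n) a_n - 2 a_{n-1} - 1 a_{n-2} = 0,  where D(n) = (r+n)(r+n-1) + (1/2)(r+n) + (-3/2).
  a_n = [2 a_{n-1} + 1 a_{n-2}] / D(n).
Since the indicial polynomial factors as (r - r_1)(r - r_2), D(n) = (r_1 + n - r_1)(r_1 + n - r_2) = n(n + 5/2).
Evaluating step by step (a_0 = 1):
  n = 1: D(1) = 1(1 + 5/2) = 7/2; numerator = 2(1) = 2; a_1 = (2)/(7/2) = 4/7
  n = 2: D(2) = 2(2 + 5/2) = 9; numerator = 2(4/7) + 1(1) = 15/7; a_2 = (15/7)/(9) = 5/21
  n = 3: D(3) = 3(3 + 5/2) = 33/2; numerator = 2(5/21) + 1(4/7) = 22/21; a_3 = (22/21)/(33/2) = 4/63
  n = 4: D(4) = 4(4 + 5/2) = 26; numerator = 2(4/63) + 1(5/21) = 23/63; a_4 = (23/63)/(26) = 23/1638

r = 3/2; a_0 = 1; a_1 = 4/7; a_2 = 5/21; a_3 = 4/63; a_4 = 23/1638


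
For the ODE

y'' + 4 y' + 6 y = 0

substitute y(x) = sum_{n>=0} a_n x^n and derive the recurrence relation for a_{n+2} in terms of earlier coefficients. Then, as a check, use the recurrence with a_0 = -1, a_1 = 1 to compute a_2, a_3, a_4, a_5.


Substitute y = sum_n a_n x^n.
y''(x) has coefficient (n+2)(n+1) a_{n+2} at x^n;
4 y'(x) has coefficient 4 (n+1) a_{n+1} at x^n;
6 y(x) has coefficient 6 a_n at x^n.
Matching x^n: (n+2)(n+1) a_{n+2} + 4 (n+1) a_{n+1} + 6 a_n = 0.
Thus a_{n+2} = [-4 (n+1) a_{n+1} - 6 a_n] / ((n+1)(n+2)).

Check with a_0 = -1, a_1 = 1 (apply the recurrence for n = 0, 1, 2, 3): a_0 = -1, a_1 = 1, a_2 = 1, a_3 = -7/3, a_4 = 11/6, a_5 = -23/30.

a_(n+2) = [-4 (n+1) a_(n+1) - 6 a_n] / ((n+1)(n+2)); check: a_0 = -1, a_1 = 1, a_2 = 1, a_3 = -7/3, a_4 = 11/6, a_5 = -23/30


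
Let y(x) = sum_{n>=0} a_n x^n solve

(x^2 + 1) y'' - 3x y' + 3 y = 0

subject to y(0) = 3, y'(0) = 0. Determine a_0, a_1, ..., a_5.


Ansatz: y(x) = sum_{n>=0} a_n x^n, so y'(x) = sum_{n>=1} n a_n x^(n-1) and y''(x) = sum_{n>=2} n(n-1) a_n x^(n-2).
Substitute into P(x) y'' + Q(x) y' + R(x) y = 0 with P(x) = x^2 + 1, Q(x) = -3x, R(x) = 3, and match powers of x.
Initial conditions: a_0 = 3, a_1 = 0.
Setting the coefficient of each power of x to zero and solving order by order (substituting the coefficients already found):
  x^0: 2 a_2 + 3 a_0 = 0  ->  2 a_2 = -3 a_0 = -9  ->  a_2 = -9/2
  x^1: 6 a_3 = 0  ->  a_3 = 0
  x^2: 12 a_4 - a_2 = 0  ->  12 a_4 = a_2 = -9/2  ->  a_4 = -3/8
  x^3: 20 a_5 = 0  ->  a_5 = 0
Truncated series: y(x) = 3 - (9/2) x^2 - (3/8) x^4 + O(x^6).

a_0 = 3; a_1 = 0; a_2 = -9/2; a_3 = 0; a_4 = -3/8; a_5 = 0
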